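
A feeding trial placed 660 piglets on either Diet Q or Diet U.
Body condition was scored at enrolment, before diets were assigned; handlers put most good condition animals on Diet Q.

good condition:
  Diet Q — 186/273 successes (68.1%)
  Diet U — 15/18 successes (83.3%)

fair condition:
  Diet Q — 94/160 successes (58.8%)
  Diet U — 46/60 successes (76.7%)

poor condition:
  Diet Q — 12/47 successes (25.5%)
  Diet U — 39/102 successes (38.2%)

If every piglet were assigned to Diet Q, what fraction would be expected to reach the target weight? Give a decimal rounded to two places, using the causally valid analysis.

Within every starting body condition level Diet U has the higher rate, yet pooled Diet Q does — Simpson's reversal.
The imbalance in starting body condition arose from how piglets were allocated, not from anything the diet did; and starting body condition independently affects the outcome. The pooled gap is confounded — condition on starting body condition.
Standardising Diet Q to the population starting body condition mix: 0.441·186/273 + 0.333·94/160 + 0.226·12/47 = 0.554.

0.55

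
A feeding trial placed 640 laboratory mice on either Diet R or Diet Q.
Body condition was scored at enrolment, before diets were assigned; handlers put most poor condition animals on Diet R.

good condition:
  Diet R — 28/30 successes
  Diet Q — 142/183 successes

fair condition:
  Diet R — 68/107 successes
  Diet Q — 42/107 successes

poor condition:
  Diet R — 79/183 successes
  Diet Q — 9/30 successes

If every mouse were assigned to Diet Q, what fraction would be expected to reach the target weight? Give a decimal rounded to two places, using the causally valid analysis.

0.49

The stratified and pooled comparisons disagree (Diet R wins within each starting body condition; Diet Q wins overall), so the answer turns on the causal role of starting body condition.
The imbalance in starting body condition arose from how laboratory mice were allocated, not from anything the diet did; and starting body condition independently affects the outcome. The pooled gap is confounded — condition on starting body condition.
Standardising Diet Q to the population starting body condition mix: 0.333·142/183 + 0.334·42/107 + 0.333·9/30 = 0.489.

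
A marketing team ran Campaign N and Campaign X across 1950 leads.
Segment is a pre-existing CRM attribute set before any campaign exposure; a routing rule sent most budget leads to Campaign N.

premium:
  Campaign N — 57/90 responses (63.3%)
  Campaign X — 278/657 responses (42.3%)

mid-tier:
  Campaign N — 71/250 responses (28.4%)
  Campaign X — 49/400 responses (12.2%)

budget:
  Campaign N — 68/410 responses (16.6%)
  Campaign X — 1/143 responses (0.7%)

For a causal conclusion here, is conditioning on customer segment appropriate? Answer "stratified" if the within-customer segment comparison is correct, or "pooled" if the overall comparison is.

stratified

Customer segment satisfies the back-door criterion: it is not a descendant of the campaign, and it blocks the spurious path from campaign to outcome. Adjusting for it (i.e., using the within-customer segment rates) gives the causal effect.
Within each level — premium: 63.3% vs 42.3%; mid-tier: 28.4% vs 12.2%; budget: 16.6% vs 0.7% — Campaign N is higher every time.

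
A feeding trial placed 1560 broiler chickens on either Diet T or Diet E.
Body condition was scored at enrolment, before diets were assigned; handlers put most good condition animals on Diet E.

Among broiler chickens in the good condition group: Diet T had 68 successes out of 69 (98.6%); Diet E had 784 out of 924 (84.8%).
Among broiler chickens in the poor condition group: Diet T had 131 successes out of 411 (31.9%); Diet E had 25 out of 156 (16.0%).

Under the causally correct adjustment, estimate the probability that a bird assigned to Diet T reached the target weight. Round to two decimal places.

0.74

Within every starting body condition level Diet T has the higher rate, yet pooled Diet E does — Simpson's reversal.
Since starting body condition is a pre-existing factor (not a product of the diet) and it affects the outcome on its own, it is a confounder. The stratified rates, not the pooled rate, identify the causal effect.
Standardising Diet T to the population starting body condition mix: 0.637·68/69 + 0.363·131/411 = 0.743.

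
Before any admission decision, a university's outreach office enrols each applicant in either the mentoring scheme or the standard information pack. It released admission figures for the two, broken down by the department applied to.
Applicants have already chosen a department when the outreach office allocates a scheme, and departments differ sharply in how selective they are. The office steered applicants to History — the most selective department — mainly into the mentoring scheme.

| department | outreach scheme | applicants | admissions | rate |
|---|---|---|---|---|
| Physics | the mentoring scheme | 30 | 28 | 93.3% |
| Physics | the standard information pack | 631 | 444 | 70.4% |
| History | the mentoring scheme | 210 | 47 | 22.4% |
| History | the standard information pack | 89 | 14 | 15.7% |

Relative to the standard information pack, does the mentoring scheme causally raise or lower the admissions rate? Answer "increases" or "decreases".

increases

Department differs across outreach schemes for reasons unrelated to any effect of the outreach scheme itself, and it separately predicts the outcome — a classic confounder. We must compare within department levels.
Within each level — Physics: 93.3% vs 70.4%; History: 22.4% vs 15.7% — the mentoring scheme is higher every time.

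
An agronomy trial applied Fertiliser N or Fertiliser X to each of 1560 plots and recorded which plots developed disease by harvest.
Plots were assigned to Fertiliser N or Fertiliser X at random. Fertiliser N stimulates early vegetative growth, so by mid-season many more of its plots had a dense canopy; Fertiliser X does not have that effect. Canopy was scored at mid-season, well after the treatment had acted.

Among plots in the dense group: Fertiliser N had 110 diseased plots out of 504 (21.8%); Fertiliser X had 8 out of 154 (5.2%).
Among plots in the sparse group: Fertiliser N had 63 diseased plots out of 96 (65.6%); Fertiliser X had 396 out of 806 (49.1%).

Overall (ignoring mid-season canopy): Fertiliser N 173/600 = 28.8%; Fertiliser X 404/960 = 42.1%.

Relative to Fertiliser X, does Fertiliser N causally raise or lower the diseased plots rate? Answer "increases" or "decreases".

Mid-season canopy is recorded after the fertiliser and is itself shifted by it — it sits on the causal path from fertiliser to outcome. Conditioning on a mediator would strip out part of the effect we want; the pooled comparison gives the total causal effect.
Pooled: Fertiliser N 28.8% vs Fertiliser X 42.1%; Fertiliser N is lower overall.

decreases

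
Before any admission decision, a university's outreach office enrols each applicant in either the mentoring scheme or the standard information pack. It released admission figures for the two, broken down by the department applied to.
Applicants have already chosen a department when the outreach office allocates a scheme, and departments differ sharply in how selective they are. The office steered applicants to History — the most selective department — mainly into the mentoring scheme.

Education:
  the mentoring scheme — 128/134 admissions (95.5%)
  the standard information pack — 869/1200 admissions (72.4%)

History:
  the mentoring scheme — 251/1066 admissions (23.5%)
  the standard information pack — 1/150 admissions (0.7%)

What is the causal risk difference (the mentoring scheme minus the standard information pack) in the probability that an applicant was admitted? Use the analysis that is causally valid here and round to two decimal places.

Department is set before the outreach scheme has any effect — it is not caused by the outreach scheme — and it independently drives the outcome. That makes it a confounder, so the causal comparison is within department levels.
Adjusting over the population distribution of department: 0.523·(0.955−0.724) + 0.477·(0.235−0.007) = +0.230.

+0.23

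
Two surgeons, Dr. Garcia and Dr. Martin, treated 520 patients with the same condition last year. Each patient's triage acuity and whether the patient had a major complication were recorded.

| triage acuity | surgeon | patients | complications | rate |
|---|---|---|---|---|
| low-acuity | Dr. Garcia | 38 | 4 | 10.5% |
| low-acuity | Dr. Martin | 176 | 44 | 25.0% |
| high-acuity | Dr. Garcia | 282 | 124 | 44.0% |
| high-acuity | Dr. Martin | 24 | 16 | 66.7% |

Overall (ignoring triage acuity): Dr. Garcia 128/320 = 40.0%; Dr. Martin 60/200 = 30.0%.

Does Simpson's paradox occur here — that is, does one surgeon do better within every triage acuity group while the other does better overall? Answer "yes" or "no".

yes

Within each triage acuity level (low-acuity 10.5% vs 25.0%; high-acuity 44.0% vs 66.7%), Dr. Garcia has the lower rate every time. Pooled: 40.0% vs 30.0% — Dr. Martin has the lower rate overall. The two comparisons disagree.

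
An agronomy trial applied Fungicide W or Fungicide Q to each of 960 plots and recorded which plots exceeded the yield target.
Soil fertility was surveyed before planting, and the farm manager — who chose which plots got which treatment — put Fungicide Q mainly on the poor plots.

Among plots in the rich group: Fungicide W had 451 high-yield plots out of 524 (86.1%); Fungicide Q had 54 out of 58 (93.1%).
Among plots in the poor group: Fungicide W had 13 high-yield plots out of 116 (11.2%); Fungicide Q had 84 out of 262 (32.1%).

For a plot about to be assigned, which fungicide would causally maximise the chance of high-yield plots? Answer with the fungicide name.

Soil fertility satisfies the back-door criterion: it is not a descendant of the fungicide, and it blocks the spurious path from fungicide to outcome. Adjusting for it (i.e., using the within-soil fertility rates) gives the causal effect.
Within each level — rich: 86.1% vs 93.1%; poor: 11.2% vs 32.1% — Fungicide Q is higher every time.

Fungicide Q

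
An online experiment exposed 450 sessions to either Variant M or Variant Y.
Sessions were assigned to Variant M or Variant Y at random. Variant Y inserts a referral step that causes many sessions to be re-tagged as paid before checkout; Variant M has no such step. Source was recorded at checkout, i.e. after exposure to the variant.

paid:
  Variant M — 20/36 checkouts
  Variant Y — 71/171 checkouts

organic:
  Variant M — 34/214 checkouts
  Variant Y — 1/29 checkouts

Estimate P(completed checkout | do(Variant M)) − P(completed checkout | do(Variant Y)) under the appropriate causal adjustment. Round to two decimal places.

Traffic source here is a post-treatment variable shaped by the variant; conditioning on it would introduce bias rather than remove it. The overall comparison is the causal one.
The causal difference is the pooled difference: 0.216 − 0.360 = -0.144.

-0.14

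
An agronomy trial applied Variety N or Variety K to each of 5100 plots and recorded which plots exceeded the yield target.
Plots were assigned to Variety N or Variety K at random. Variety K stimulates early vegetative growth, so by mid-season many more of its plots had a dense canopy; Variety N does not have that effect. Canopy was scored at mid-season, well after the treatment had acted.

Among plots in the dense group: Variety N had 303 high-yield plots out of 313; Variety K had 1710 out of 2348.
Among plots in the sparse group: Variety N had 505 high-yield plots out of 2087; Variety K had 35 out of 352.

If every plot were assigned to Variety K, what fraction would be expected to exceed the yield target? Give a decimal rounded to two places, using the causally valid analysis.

0.65

Variety N is higher inside every mid-season canopy stratum but Variety K is higher in aggregate. Whether to stratify depends on how mid-season canopy relates to the variety.
Mid-season canopy is downstream of the variety. One should not condition on a consequence of treatment, so the overall rates are the right comparison.
So P(outcome | do(Variety K)) is just the pooled rate for Variety K: 1745/2700 = 0.646.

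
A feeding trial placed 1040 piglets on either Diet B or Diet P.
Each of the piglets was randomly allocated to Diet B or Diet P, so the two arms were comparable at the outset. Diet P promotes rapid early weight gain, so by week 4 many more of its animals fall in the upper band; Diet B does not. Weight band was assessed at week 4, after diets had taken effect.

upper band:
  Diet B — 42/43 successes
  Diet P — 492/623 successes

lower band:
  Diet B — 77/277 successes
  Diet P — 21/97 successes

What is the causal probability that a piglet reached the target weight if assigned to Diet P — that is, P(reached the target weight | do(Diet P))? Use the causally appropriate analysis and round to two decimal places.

0.71

Week-4 weight band here is a post-treatment variable shaped by the diet; conditioning on it would introduce bias rather than remove it. The overall comparison is the causal one.
So P(outcome | do(Diet P)) is just the pooled rate for Diet P: 513/720 = 0.713.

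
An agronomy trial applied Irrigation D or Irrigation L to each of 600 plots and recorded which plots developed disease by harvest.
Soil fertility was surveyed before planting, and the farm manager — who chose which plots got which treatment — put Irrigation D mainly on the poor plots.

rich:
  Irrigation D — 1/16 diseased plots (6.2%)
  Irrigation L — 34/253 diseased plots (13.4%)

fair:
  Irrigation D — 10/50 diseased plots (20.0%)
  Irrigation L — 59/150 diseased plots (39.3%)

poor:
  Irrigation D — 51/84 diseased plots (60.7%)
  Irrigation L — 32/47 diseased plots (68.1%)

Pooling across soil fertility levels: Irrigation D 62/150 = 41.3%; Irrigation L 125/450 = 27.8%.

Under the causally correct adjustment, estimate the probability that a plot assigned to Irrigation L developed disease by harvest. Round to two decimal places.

Nothing the irrigation does changes soil fertility; the imbalance is an allocation artefact. With soil fertility also predicting the outcome, the pooled figure is confounded, and the within-stratum comparison is the causal one.
Standardising Irrigation L to the population soil fertility mix: 0.448·34/253 + 0.333·59/150 + 0.218·32/47 = 0.340.

0.34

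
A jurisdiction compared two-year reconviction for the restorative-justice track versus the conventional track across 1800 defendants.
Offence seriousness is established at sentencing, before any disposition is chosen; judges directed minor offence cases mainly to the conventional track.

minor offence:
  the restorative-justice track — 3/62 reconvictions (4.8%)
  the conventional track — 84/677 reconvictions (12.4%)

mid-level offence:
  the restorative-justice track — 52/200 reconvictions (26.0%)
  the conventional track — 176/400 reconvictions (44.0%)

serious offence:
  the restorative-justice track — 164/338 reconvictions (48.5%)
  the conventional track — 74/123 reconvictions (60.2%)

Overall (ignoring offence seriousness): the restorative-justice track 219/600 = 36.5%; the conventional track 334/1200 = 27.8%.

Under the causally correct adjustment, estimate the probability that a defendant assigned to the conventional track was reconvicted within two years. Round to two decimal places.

The offence seriousness-specific comparison favours the restorative-justice track throughout, but the pooled figures favour the conventional track. The question is whether to condition on offence seriousness.
Offence seriousness satisfies the back-door criterion: it is not a descendant of the disposition, and it blocks the spurious path from disposition to outcome. Adjusting for it (i.e., using the within-offence seriousness rates) gives the causal effect.
Standardising the conventional track to the population offence seriousness mix: 0.411·84/677 + 0.333·176/400 + 0.256·74/123 = 0.352.

0.35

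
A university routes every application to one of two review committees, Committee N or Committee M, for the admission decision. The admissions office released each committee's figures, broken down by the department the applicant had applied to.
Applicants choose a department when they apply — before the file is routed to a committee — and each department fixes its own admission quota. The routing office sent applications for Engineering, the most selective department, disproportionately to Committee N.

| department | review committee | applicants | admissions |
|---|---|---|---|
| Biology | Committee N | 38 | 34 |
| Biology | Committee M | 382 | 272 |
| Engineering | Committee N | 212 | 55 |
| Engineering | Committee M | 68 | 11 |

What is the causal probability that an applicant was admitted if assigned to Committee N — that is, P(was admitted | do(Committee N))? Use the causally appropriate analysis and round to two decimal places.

The stratified and pooled comparisons disagree (Committee N wins within each department; Committee M wins overall), so the answer turns on the causal role of department.
Department satisfies the back-door criterion: it is not a descendant of the review committee, and it blocks the spurious path from review committee to outcome. Adjusting for it (i.e., using the within-department rates) gives the causal effect.
Standardising Committee N to the population department mix: 0.600·34/38 + 0.400·55/212 = 0.641.

0.64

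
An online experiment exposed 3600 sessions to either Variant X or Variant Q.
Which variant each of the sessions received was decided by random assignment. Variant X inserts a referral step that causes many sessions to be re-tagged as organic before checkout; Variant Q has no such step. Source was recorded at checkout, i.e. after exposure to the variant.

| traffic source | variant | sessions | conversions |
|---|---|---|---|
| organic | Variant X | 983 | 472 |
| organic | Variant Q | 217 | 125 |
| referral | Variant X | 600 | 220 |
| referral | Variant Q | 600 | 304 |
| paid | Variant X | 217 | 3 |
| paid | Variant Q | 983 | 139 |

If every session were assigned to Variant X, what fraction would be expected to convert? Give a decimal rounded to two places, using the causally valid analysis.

0.39

The traffic source-specific comparison favours Variant Q throughout, but the pooled figures favour Variant X. The question is whether to condition on traffic source.
The distribution of traffic source is itself part of what the variant does — it is an intermediate outcome. Holding it fixed would remove that part of the effect; the total effect is the pooled difference.
So P(outcome | do(Variant X)) is just the pooled rate for Variant X: 695/1800 = 0.386.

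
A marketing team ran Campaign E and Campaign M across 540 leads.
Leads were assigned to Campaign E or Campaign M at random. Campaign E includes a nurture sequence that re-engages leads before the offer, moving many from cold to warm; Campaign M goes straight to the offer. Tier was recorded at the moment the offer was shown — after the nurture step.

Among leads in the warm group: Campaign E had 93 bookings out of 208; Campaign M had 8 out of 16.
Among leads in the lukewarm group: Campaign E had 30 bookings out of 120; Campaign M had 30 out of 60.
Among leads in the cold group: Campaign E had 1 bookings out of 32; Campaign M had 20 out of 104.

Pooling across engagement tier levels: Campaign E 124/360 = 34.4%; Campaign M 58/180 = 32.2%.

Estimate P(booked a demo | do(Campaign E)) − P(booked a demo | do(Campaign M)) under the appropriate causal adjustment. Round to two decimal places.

Engagement tier is recorded after the campaign and is itself shifted by it — it sits on the causal path from campaign to outcome. Conditioning on a mediator would strip out part of the effect we want; the pooled comparison gives the total causal effect.
The causal difference is the pooled difference: 0.344 − 0.322 = +0.022.

+0.02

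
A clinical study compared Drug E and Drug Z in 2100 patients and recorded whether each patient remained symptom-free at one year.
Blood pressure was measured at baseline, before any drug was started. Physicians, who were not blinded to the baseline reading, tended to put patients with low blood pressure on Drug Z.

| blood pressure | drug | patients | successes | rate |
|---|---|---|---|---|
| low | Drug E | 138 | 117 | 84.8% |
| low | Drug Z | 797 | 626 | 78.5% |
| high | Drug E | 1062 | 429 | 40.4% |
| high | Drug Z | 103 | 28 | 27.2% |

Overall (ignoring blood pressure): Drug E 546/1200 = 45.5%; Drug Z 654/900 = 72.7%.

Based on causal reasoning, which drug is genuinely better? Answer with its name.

Drug E

Here blood pressure is a common cause — it drives both which drug a case falls under and the outcome. The crude comparison mixes populations; the stratum-specific rates are the causally relevant ones.
Within each level — low: 84.8% vs 78.5%; high: 40.4% vs 27.2% — Drug E is higher every time.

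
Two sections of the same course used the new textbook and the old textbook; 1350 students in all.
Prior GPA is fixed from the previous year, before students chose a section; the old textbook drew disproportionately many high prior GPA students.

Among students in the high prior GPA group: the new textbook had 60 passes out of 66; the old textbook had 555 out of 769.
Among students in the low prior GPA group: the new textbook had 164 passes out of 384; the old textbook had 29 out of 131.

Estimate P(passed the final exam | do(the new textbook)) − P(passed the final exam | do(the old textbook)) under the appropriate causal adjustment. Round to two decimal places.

Since prior GPA band is a pre-existing factor (not a product of the teaching method) and it affects the outcome on its own, it is a confounder. The stratified rates, not the pooled rate, identify the causal effect.
Adjusting over the population distribution of prior GPA band: 0.619·(0.909−0.722) + 0.381·(0.427−0.221) = +0.194.

+0.19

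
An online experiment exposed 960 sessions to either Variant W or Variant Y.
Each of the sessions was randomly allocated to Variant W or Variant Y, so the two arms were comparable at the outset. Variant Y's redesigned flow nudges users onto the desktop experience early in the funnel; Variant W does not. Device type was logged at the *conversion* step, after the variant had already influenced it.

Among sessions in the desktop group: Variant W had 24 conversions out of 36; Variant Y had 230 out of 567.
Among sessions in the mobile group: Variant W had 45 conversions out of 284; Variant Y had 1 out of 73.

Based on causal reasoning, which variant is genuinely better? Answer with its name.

Device type is downstream of the variant. One should not condition on a consequence of treatment, so the overall rates are the right comparison.
Pooled: Variant W 21.6% vs Variant Y 36.1%; Variant Y is higher overall.

Variant Y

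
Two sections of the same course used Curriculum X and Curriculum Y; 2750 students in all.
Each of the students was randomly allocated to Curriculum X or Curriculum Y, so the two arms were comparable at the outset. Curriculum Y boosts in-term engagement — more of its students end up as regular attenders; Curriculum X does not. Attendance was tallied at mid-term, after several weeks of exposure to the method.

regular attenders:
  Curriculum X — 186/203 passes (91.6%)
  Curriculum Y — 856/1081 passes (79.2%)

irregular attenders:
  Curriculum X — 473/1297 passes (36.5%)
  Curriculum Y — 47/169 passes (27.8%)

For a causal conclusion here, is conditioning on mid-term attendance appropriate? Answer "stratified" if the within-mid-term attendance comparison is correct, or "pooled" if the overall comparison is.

pooled

The mid-term attendance-specific comparison favours Curriculum X throughout, but the pooled figures favour Curriculum Y. The question is whether to condition on mid-term attendance.
Mid-term attendance lies on the pathway teaching method → mid-term attendance → outcome, so adjusting for it blocks the indirect effect. For the total causal effect of teaching method, use the unadjusted pooled rates.
Pooled: Curriculum X 43.9% vs Curriculum Y 72.2%; Curriculum Y is higher overall.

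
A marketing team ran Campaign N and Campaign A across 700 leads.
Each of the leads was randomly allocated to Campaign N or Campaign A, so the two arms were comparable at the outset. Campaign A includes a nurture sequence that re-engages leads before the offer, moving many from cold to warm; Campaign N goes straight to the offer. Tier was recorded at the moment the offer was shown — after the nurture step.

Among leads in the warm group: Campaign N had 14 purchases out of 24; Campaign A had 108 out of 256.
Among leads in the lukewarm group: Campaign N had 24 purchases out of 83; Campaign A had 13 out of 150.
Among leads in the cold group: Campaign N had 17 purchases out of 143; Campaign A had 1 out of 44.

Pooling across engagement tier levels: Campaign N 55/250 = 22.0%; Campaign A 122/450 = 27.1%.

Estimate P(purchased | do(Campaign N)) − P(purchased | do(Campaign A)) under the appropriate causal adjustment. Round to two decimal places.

-0.05

Because the campaign influences engagement tier, engagement tier is a post-treatment mediator, not a confounder. Stratifying on it would bias the estimate; the causal effect is the crude pooled difference.
The causal difference is the pooled difference: 0.220 − 0.271 = -0.051.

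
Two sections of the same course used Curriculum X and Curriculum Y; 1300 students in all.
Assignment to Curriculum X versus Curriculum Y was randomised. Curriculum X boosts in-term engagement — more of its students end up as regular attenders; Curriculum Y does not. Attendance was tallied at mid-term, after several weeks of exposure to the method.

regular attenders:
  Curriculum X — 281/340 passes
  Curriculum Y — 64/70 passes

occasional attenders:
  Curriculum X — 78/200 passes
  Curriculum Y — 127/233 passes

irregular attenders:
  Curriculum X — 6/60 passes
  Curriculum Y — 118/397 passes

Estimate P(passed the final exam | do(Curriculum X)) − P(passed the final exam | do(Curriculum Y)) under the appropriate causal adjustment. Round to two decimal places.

+0.17

The stratified and pooled comparisons disagree (Curriculum Y wins within each mid-term attendance; Curriculum X wins overall), so the answer turns on the causal role of mid-term attendance.
Stratifying would compare teaching methods among students the teaching methods themselves sorted into mid-term attendance groups — a form of selection on an intermediate. The unconditioned pooled rates give the total causal effect.
The causal difference is the pooled difference: 0.608 − 0.441 = +0.167.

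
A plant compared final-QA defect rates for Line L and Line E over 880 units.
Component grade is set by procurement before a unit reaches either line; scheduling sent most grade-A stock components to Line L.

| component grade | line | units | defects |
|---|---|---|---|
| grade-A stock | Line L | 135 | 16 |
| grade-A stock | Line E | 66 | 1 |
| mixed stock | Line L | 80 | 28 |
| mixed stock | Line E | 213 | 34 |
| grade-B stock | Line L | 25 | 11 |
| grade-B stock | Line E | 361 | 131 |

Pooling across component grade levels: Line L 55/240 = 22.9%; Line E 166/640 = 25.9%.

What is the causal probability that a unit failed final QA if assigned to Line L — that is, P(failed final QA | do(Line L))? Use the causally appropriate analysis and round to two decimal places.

Here component grade is a common cause — it drives both which line a case falls under and the outcome. The crude comparison mixes populations; the stratum-specific rates are the causally relevant ones.
Standardising Line L to the population component grade mix: 0.228·16/135 + 0.333·28/80 + 0.439·11/25 = 0.337.

0.34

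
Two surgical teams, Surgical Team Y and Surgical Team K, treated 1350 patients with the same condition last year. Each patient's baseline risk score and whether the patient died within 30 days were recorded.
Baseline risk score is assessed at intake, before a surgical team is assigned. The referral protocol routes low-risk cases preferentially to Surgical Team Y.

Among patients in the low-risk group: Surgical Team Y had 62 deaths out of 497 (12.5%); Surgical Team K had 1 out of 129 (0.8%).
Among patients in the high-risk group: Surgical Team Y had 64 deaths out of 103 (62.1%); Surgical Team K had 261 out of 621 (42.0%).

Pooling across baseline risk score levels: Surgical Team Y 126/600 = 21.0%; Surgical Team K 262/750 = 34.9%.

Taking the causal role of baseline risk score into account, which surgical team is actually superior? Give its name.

The baseline risk score-specific comparison favours Surgical Team K throughout, but the pooled figures favour Surgical Team Y. The question is whether to condition on baseline risk score.
Baseline risk score differs across surgical teams for reasons unrelated to any effect of the surgical team itself, and it separately predicts the outcome — a classic confounder. We must compare within baseline risk score levels.
Within each level — low-risk: 12.5% vs 0.8%; high-risk: 62.1% vs 42.0% — Surgical Team K is lower every time.

Surgical Team K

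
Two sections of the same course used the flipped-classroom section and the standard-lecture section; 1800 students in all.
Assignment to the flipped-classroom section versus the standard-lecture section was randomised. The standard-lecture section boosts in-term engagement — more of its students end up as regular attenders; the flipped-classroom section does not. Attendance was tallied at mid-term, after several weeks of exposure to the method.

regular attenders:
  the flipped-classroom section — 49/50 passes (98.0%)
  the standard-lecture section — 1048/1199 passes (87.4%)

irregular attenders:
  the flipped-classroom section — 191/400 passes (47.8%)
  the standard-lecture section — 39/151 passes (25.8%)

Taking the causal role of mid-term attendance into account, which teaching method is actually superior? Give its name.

the standard-lecture section

Because the teaching method influences mid-term attendance, mid-term attendance is a post-treatment mediator, not a confounder. Stratifying on it would bias the estimate; the causal effect is the crude pooled difference.
Pooled: the flipped-classroom section 53.3% vs the standard-lecture section 80.5%; the standard-lecture section is higher overall.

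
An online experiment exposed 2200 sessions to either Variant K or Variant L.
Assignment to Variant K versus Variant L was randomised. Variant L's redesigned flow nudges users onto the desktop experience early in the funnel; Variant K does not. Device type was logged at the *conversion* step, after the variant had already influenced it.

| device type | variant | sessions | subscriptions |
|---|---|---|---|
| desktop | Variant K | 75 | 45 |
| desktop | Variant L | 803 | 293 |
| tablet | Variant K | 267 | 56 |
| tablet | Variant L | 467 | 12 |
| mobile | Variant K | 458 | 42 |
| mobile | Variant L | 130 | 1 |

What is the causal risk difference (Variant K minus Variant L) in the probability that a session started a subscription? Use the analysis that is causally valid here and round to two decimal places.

-0.04

The distribution of device type is itself part of what the variant does — it is an intermediate outcome. Holding it fixed would remove that part of the effect; the total effect is the pooled difference.
The causal difference is the pooled difference: 0.179 − 0.219 = -0.040.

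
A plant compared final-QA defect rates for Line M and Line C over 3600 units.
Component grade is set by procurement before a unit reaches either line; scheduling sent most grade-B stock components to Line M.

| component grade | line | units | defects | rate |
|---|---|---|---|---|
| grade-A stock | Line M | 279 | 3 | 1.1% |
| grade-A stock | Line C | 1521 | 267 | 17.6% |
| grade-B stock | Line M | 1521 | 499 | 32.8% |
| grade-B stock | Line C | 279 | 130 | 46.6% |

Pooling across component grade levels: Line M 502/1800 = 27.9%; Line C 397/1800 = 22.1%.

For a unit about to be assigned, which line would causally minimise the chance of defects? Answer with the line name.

Since component grade is a pre-existing factor (not a product of the line) and it affects the outcome on its own, it is a confounder. The stratified rates, not the pooled rate, identify the causal effect.
Within each level — grade-A stock: 1.1% vs 17.6%; grade-B stock: 32.8% vs 46.6% — Line M is lower every time.

Line M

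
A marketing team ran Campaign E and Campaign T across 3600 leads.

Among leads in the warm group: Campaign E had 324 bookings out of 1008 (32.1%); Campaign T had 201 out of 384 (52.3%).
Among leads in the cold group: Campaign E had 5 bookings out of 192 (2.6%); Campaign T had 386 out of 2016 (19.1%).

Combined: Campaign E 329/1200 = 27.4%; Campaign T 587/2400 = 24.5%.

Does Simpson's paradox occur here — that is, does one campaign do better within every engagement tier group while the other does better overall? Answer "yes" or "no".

yes

Within each engagement tier level (warm 32.1% vs 52.3%; cold 2.6% vs 19.1%), Campaign T has the higher rate every time. Pooled: 27.4% vs 24.5% — Campaign E has the higher rate overall. The two comparisons disagree.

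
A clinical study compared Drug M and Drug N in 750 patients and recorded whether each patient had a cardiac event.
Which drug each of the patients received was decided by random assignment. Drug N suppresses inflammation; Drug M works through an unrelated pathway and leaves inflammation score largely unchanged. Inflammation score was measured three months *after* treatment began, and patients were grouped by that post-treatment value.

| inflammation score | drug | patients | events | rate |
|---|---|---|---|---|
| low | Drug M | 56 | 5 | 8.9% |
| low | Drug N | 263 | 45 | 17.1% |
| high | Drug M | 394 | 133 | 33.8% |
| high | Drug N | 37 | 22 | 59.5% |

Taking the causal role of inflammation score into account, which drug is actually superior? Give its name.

The stratified and pooled comparisons disagree (Drug M wins within each inflammation score; Drug N wins overall), so the answer turns on the causal role of inflammation score.
Inflammation score here is a post-treatment variable shaped by the drug; conditioning on it would introduce bias rather than remove it. The overall comparison is the causal one.
Pooled: Drug M 30.7% vs Drug N 22.3%; Drug N is lower overall.

Drug N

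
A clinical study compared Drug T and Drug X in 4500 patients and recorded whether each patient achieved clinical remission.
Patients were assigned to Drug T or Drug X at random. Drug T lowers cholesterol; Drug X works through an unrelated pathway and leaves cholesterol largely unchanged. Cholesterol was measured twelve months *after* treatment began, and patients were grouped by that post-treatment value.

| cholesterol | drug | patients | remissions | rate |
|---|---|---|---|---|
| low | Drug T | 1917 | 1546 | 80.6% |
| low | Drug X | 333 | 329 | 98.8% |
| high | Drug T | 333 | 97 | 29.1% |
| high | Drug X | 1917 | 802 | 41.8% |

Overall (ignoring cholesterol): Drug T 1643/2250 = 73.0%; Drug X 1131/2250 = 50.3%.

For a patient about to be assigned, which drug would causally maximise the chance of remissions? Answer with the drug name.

Drug T

The distribution of cholesterol is itself part of what the drug does — it is an intermediate outcome. Holding it fixed would remove that part of the effect; the total effect is the pooled difference.
Pooled: Drug T 73.0% vs Drug X 50.3%; Drug T is higher overall.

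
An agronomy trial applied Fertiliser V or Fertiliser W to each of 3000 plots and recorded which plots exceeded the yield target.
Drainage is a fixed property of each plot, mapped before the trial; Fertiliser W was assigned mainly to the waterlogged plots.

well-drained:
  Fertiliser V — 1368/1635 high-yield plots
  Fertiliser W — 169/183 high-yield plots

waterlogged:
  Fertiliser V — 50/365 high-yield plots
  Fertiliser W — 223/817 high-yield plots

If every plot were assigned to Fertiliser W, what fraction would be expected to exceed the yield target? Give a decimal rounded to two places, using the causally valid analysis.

0.67

Fertiliser W is higher inside every field drainage stratum but Fertiliser V is higher in aggregate. Whether to stratify depends on how field drainage relates to the fertiliser.
Here field drainage is a common cause — it drives both which fertiliser a case falls under and the outcome. The crude comparison mixes populations; the stratum-specific rates are the causally relevant ones.
Standardising Fertiliser W to the population field drainage mix: 0.606·169/183 + 0.394·223/817 = 0.667.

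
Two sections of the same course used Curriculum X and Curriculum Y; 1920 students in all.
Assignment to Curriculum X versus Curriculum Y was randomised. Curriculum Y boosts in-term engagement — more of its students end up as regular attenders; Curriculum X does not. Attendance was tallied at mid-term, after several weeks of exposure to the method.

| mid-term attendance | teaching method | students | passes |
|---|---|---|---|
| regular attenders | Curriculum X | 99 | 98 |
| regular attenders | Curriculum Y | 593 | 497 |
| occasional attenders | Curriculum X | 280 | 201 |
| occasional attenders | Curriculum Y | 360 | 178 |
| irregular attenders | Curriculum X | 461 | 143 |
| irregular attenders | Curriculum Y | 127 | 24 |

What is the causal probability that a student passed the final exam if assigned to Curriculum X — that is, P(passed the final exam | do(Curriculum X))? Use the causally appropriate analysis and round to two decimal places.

0.53

Curriculum X is higher inside every mid-term attendance stratum but Curriculum Y is higher in aggregate. Whether to stratify depends on how mid-term attendance relates to the teaching method.
Mid-term attendance is recorded after the teaching method and is itself shifted by it — it sits on the causal path from teaching method to outcome. Conditioning on a mediator would strip out part of the effect we want; the pooled comparison gives the total causal effect.
So P(outcome | do(Curriculum X)) is just the pooled rate for Curriculum X: 442/840 = 0.526.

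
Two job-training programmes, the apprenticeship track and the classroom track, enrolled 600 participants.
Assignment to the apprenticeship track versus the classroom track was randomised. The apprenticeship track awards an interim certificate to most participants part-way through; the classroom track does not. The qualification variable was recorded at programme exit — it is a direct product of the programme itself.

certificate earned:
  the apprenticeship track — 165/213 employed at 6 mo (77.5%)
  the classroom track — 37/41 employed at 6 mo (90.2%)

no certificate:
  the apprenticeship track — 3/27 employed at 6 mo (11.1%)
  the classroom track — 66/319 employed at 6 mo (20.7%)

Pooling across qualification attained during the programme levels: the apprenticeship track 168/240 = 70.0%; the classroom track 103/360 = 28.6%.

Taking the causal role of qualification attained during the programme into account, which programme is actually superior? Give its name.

Qualification attained during the programme is recorded after the programme and is itself shifted by it — it sits on the causal path from programme to outcome. Conditioning on a mediator would strip out part of the effect we want; the pooled comparison gives the total causal effect.
Pooled: the apprenticeship track 70.0% vs the classroom track 28.6%; the apprenticeship track is higher overall.

the apprenticeship track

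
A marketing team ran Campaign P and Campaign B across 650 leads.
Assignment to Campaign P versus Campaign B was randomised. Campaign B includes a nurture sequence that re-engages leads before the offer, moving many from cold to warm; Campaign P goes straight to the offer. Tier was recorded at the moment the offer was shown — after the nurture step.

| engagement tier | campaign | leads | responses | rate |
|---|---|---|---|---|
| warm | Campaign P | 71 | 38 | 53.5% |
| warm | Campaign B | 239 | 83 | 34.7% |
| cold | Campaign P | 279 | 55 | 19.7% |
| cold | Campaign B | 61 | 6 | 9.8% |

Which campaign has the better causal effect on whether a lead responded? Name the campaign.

Campaign B

The engagement tier-specific comparison favours Campaign P throughout, but the pooled figures favour Campaign B. The question is whether to condition on engagement tier.
Engagement tier lies on the pathway campaign → engagement tier → outcome, so adjusting for it blocks the indirect effect. For the total causal effect of campaign, use the unadjusted pooled rates.
Pooled: Campaign P 26.6% vs Campaign B 29.7%; Campaign B is higher overall.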